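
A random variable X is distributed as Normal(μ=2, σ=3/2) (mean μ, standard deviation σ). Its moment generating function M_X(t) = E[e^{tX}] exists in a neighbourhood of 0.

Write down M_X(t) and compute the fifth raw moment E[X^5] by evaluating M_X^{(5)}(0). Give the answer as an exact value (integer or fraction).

E[X^5] = M′′′′′(0) = 2911/8

M_X(t) = e^(9*t^2/8 + 2*t)
M′(t) = 9*t*e^(2*t)*e^(9*t^2/8)/4 + 2*e^(2*t)*e^(9*t^2/8)
M′′(t) = 81*t^2*e^(2*t)*e^(9*t^2/8)/16 + 9*t*e^(2*t)*e^(9*t^2/8) + 25*e^(2*t)*e^(9*t^2/8)/4
M′′′(t) = 729*t^3*e^(2*t)*e^(9*t^2/8)/64 + 243*t^2*e^(2*t)*e^(9*t^2/8)/8 + 675*t*e^(2*t)*e^(9*t^2/8)/16 + 43*e^(2*t)*e^(9*t^2/8)/2
M′′′′(t) = 6561*t^4*e^(2*t)*e^(9*t^2/8)/256 + 729*t^3*e^(2*t)*e^(9*t^2/8)/8 + 6075*t^2*e^(2*t)*e^(9*t^2/8)/32 + 387*t*e^(2*t)*e^(9*t^2/8)/2 + 1363*e^(2*t)*e^(9*t^2/8)/16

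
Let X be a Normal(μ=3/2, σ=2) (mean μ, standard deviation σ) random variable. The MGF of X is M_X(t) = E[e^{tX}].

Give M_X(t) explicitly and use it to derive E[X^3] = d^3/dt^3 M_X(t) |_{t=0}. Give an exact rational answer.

E[X^3] = d^3M/dt^3 |_{t=0} = 171/8

M_X(t) = e^(2*t^2 + 3*t/2)
dM/dt = 4*t*e^(3*t/2)*e^(2*t^2) + 3*e^(3*t/2)*e^(2*t^2)/2
d^2M/dt^2 = 16*t^2*e^(3*t/2)*e^(2*t^2) + 12*t*e^(3*t/2)*e^(2*t^2) + 25*e^(3*t/2)*e^(2*t^2)/4
d^3M/dt^3 = 64*t^3*e^(3*t/2)*e^(2*t^2) + 72*t^2*e^(3*t/2)*e^(2*t^2) + 75*t*e^(3*t/2)*e^(2*t^2) + 171*e^(3*t/2)*e^(2*t^2)/8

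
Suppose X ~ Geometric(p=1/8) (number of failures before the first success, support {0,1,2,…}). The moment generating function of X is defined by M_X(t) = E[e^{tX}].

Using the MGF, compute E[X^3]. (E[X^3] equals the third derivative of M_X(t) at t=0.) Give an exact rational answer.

E[X^3] = d^3M/dt^3 |_{t=0} = 2359

M_X(t) = 1/(8*(1 - 7*e^(t)/8))
dM/dt = 7*e^(t)/(49*e^(2*t) - 112*e^(t) + 64)
d^2M/dt^2 = (-49*e^(2*t) - 56*e^(t))/(343*e^(3*t) - 1176*e^(2*t) + 1344*e^(t) - 512)
d^3M/dt^3 = (343*e^(3*t) + 1568*e^(2*t) + 448*e^(t))/(2401*e^(4*t) - 10976*e^(3*t) + 18816*e^(2*t) - 14336*e^(t) + 4096)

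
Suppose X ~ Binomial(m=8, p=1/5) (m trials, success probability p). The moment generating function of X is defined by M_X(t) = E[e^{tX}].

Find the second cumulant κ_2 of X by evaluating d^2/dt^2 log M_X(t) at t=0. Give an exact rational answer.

κ_2 = K^(2)(0) = 32/25

M_X(t) = (e^(t)/5 + 4/5)^8
K_X(t) = log M_X(t) = 8*log(e^(t)/5 + 4/5)
K^(2)(t) = 32*e^(t)/(e^(2*t) + 8*e^(t) + 16)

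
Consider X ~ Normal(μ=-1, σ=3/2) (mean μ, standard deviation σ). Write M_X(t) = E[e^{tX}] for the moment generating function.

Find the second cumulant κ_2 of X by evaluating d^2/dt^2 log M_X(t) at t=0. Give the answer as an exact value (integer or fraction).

κ_2 = D^2[K](0) = 9/4

M_X(t) = e^(9*t^2/8 - t)
K_X(t) = log M_X(t) = 9*t^2/8 - t
D^2[K](t) = 9/4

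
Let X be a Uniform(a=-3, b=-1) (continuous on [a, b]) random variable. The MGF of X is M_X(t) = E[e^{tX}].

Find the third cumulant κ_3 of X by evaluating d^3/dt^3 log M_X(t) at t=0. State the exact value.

M_X(t) = (e^(-t) - e^(-3*t))/(2*t)
K_X(t) = log M_X(t) = -log(t) + log(e^(-t) - e^(-3*t)) - log(2)
D^3[K](t) = (8*t^3*e^(4*t) + 8*t^3*e^(2*t) - 2*e^(6*t) + 6*e^(4*t) - 6*e^(2*t) + 2)/(t^3*e^(6*t) - 3*t^3*e^(4*t) + 3*t^3*e^(2*t) - t^3)

κ_3 = D^3[K](0) = 0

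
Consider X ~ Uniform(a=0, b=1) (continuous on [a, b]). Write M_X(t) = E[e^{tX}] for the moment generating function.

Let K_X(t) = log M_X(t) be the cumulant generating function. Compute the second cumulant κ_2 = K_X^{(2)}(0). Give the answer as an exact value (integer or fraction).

M_X(t) = (e^(t) - 1)/t
K_X(t) = log M_X(t) = -log(t) + log(e^(t) - 1)
D^2[K](t) = (-t^2*e^(t) + e^(2*t) - 2*e^(t) + 1)/(t^2*e^(2*t) - 2*t^2*e^(t) + t^2)

κ_2 = D^2[K](0) = 1/12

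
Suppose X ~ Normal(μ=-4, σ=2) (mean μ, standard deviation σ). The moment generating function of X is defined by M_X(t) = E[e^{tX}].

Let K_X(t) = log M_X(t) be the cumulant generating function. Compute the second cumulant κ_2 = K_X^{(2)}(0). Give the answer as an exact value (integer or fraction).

M_X(t) = e^(2*t^2 - 4*t)
K_X(t) = log M_X(t) = 2*t^2 - 4*t
D^2[K](t) = 4

κ_2 = D^2[K](0) = 4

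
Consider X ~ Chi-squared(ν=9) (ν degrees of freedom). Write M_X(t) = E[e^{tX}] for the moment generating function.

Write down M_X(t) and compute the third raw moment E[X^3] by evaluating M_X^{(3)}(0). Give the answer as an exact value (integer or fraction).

M_X(t) = (1 - 2*t)^(-9/2)
M′(t) = -9/(32*t^5*√(1 - 2*t) - 80*t^4*√(1 - 2*t) + 80*t^3*√(1 - 2*t) - 40*t^2*√(1 - 2*t) + 10*t*√(1 - 2*t) - √(1 - 2*t))
M′′(t) = 99/(64*t^6*√(1 - 2*t) - 192*t^5*√(1 - 2*t) + 240*t^4*√(1 - 2*t) - 160*t^3*√(1 - 2*t) + 60*t^2*√(1 - 2*t) - 12*t*√(1 - 2*t) + √(1 - 2*t))

E[X^3] = M′′′(0) = 1287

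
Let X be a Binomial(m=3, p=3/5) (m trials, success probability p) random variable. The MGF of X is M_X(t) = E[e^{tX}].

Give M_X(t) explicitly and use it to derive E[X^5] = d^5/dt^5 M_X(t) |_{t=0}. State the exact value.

M_X(t) = (3*e^(t)/5 + 2/5)^3
dM/dt = 81*e^(3*t)/125 + 108*e^(2*t)/125 + 36*e^(t)/125
d^2M/dt^2 = 243*e^(3*t)/125 + 216*e^(2*t)/125 + 36*e^(t)/125
d^3M/dt^3 = 729*e^(3*t)/125 + 432*e^(2*t)/125 + 36*e^(t)/125
d^4M/dt^4 = 2187*e^(3*t)/125 + 864*e^(2*t)/125 + 36*e^(t)/125
d^5M/dt^5 = 6561*e^(3*t)/125 + 1728*e^(2*t)/125 + 36*e^(t)/125

E[X^5] = d^5M/dt^5 |_{t=0} = 333/5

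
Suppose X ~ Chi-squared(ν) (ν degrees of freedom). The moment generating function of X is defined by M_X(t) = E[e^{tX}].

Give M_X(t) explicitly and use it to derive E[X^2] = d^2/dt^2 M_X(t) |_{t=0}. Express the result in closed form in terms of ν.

M_X(t) = (1 - 2*t)^(-ν/2)
dM/dt = -ν/(2*t*(1 - 2*t)^(ν/2) - (1 - 2*t)^(ν/2))
d^2M/dt^2 = (ν^2 + 2*ν)/(4*t^2*(1 - 2*t)^(ν/2) - 4*t*(1 - 2*t)^(ν/2) + (1 - 2*t)^(ν/2))

E[X^2] = d^2M/dt^2 |_{t=0} = ν*(ν + 2)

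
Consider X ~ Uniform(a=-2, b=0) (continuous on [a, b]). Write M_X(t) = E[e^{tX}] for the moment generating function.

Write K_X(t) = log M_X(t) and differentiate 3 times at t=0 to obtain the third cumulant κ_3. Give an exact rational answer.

M_X(t) = (1 - e^(-2*t))/(2*t)
K_X(t) = log M_X(t) = -log(t) + log(1 - e^(-2*t)) - log(2)
K′(t) = (2*t - e^(2*t) + 1)/(t*e^(2*t) - t)
K′′(t) = (-4*t^2*e^(2*t) + e^(4*t) - 2*e^(2*t) + 1)/(t^2*e^(4*t) - 2*t^2*e^(2*t) + t^2)
K′′′(t) = (8*t^3*e^(4*t) + 8*t^3*e^(2*t) - 2*e^(6*t) + 6*e^(4*t) - 6*e^(2*t) + 2)/(t^3*e^(6*t) - 3*t^3*e^(4*t) + 3*t^3*e^(2*t) - t^3)

κ_3 = K′′′(0) = 0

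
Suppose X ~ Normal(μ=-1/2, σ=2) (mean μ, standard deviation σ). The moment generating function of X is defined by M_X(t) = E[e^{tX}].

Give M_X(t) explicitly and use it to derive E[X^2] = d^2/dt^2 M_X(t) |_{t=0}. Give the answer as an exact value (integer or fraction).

M_X(t) = e^(2*t^2 - t/2)
M^(2)(t) = (64*t^2*e^(2*t^2) - 16*t*e^(2*t^2) + 17*e^(2*t^2))*e^(-t/2)/4

E[X^2] = M^(2)(0) = 17/4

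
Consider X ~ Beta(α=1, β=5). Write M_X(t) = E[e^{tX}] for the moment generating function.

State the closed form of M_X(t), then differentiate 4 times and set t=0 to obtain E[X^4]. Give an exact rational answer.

M_X(t) = ₁F₁(1; 6; t)
M′(t) = ₁F₁(2; 7; t)/6
M′′(t) = ₁F₁(3; 8; t)/21
M′′′(t) = ₁F₁(4; 9; t)/56
M′′′′(t) = ₁F₁(5; 10; t)/126

E[X^4] = M′′′′(0) = 1/126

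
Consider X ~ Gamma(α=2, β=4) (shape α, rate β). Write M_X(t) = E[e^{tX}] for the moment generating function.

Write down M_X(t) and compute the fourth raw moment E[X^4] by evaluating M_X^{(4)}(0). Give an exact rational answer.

E[X^4] = M^(4)(0) = 15/32

M_X(t) = 16/(4 - t)^2
M^(4)(t) = 1920/(t^6 - 24*t^5 + 240*t^4 - 1280*t^3 + 3840*t^2 - 6144*t + 4096)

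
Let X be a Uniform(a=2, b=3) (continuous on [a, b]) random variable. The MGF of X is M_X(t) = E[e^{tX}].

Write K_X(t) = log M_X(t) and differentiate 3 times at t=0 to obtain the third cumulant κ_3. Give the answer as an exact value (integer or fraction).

κ_3 = K^(3)(0) = 0

M_X(t) = (e^(3*t) - e^(2*t))/t
K_X(t) = log M_X(t) = -log(t) + log(e^(3*t) - e^(2*t))
K^(3)(t) = (t^3*e^(2*t) + t^3*e^(t) - 2*e^(3*t) + 6*e^(2*t) - 6*e^(t) + 2)/(t^3*e^(3*t) - 3*t^3*e^(2*t) + 3*t^3*e^(t) - t^3)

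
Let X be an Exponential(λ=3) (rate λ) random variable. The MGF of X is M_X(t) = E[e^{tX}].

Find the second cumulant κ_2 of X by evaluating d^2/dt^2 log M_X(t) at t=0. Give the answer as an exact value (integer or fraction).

κ_2 = K^(2)(0) = 1/9

M_X(t) = 3/(3 - t)
K_X(t) = log M_X(t) = -log(3 - t) + log(3)
K^(2)(t) = 1/(t^2 - 6*t + 9)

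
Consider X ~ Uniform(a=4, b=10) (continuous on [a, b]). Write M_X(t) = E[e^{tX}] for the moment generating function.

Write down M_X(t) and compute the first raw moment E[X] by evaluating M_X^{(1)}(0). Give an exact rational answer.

E[X] = M^(1)(0) = 7

M_X(t) = (e^(10*t) - e^(4*t))/(6*t)
M^(1)(t) = (10*t*e^(10*t) - 4*t*e^(4*t) - e^(10*t) + e^(4*t))/(6*t^2)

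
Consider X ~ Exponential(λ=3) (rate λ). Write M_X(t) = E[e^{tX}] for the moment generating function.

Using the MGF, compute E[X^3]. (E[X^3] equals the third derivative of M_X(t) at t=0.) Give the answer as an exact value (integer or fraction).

M_X(t) = 3/(3 - t)
M′(t) = 3/(t^2 - 6*t + 9)
M′′(t) = -6/(t^3 - 9*t^2 + 27*t - 27)
M′′′(t) = 18/(t^4 - 12*t^3 + 54*t^2 - 108*t + 81)

E[X^3] = M′′′(0) = 2/9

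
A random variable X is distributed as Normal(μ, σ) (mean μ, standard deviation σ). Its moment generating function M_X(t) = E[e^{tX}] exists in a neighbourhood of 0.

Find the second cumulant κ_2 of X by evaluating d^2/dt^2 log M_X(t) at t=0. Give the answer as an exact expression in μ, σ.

M_X(t) = e^(μ*t + σ^2*t^2/2)
K_X(t) = log M_X(t) = μ*t + σ^2*t^2/2
K^(2)(t) = σ^2

κ_2 = K^(2)(0) = σ^2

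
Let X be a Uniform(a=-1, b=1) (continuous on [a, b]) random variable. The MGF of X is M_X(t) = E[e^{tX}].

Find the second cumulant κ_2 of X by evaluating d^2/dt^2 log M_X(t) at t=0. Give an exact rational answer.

κ_2 = K^(2)(0) = 1/3

M_X(t) = (e^(t) - e^(-t))/(2*t)
K_X(t) = log M_X(t) = -log(t) + log(e^(t) - e^(-t)) - log(2)
K^(2)(t) = (-4*t^2*e^(2*t) + e^(4*t) - 2*e^(2*t) + 1)/(t^2*e^(4*t) - 2*t^2*e^(2*t) + t^2)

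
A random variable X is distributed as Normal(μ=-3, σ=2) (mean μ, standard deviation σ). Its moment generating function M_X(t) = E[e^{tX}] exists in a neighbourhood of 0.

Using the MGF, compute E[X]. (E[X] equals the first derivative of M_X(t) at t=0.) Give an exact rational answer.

E[X] = M^(1)(0) = -3

M_X(t) = e^(2*t^2 - 3*t)
M^(1)(t) = 4*t*e^(-3*t)*e^(2*t^2) - 3*e^(-3*t)*e^(2*t^2)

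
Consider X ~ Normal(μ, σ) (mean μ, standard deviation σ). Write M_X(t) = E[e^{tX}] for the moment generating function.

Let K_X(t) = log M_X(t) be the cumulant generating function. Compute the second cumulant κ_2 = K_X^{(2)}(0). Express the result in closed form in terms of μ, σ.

M_X(t) = e^(μ*t + σ^2*t^2/2)
K_X(t) = log M_X(t) = μ*t + σ^2*t^2/2
K′(t) = μ + σ^2*t
K′′(t) = σ^2

κ_2 = K′′(0) = σ^2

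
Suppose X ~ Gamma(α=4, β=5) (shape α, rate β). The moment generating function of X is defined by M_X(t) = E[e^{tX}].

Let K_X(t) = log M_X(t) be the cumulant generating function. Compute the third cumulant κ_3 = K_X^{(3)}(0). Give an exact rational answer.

M_X(t) = 625/(5 - t)^4
K_X(t) = log M_X(t) = -4*log(5 - t) + 4*log(5)
dK/dt = -4/(t - 5)
d^2K/dt^2 = 4/(t^2 - 10*t + 25)
d^3K/dt^3 = -8/(t^3 - 15*t^2 + 75*t - 125)

κ_3 = d^3K/dt^3 |_{t=0} = 8/125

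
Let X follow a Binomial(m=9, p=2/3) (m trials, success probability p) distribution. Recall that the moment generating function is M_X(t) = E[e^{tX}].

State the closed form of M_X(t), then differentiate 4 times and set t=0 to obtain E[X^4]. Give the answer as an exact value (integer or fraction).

M_X(t) = (2*e^(t)/3 + 1/3)^9

E[X^4] = M^(4)(0) = 5170/3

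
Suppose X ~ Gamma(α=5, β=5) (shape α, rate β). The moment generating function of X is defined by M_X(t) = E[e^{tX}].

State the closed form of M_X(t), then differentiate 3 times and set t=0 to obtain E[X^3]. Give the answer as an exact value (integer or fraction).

E[X^3] = d^3M/dt^3 |_{t=0} = 42/25

M_X(t) = 3125/(5 - t)^5
dM/dt = 15625/(t^6 - 30*t^5 + 375*t^4 - 2500*t^3 + 9375*t^2 - 18750*t + 15625)
d^2M/dt^2 = -93750/(t^7 - 35*t^6 + 525*t^5 - 4375*t^4 + 21875*t^3 - 65625*t^2 + 109375*t - 78125)
d^3M/dt^3 = 656250/(t^8 - 40*t^7 + 700*t^6 - 7000*t^5 + 43750*t^4 - 175000*t^3 + 437500*t^2 - 625000*t + 390625)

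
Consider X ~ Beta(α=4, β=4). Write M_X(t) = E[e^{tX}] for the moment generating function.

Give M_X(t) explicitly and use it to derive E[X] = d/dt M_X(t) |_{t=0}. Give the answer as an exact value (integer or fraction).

E[X] = dM/dt |_{t=0} = 1/2

M_X(t) = ₁F₁(4; 8; t)
dM/dt = ₁F₁(5; 9; t)/2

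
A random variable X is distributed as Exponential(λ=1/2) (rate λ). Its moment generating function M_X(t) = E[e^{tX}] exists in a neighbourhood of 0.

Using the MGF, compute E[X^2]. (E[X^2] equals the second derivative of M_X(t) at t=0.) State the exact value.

M_X(t) = 1/(2*(1/2 - t))
M′(t) = 2/(4*t^2 - 4*t + 1)
M′′(t) = -8/(8*t^3 - 12*t^2 + 6*t - 1)

E[X^2] = M′′(0) = 8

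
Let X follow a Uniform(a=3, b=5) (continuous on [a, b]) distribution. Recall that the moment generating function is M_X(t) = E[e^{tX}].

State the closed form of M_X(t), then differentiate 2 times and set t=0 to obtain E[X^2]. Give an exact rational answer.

E[X^2] = D^2[M](0) = 49/3

M_X(t) = (e^(5*t) - e^(3*t))/(2*t)
D^2[M](t) = (25*t^2*e^(5*t) - 9*t^2*e^(3*t) - 10*t*e^(5*t) + 6*t*e^(3*t) + 2*e^(5*t) - 2*e^(3*t))/(2*t^3)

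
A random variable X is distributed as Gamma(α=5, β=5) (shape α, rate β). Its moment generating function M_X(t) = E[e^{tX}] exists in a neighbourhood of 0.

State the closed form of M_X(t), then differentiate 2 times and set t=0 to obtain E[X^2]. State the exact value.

E[X^2] = D^2[M](0) = 6/5

M_X(t) = 3125/(5 - t)^5
D^2[M](t) = -93750/(t^7 - 35*t^6 + 525*t^5 - 4375*t^4 + 21875*t^3 - 65625*t^2 + 109375*t - 78125)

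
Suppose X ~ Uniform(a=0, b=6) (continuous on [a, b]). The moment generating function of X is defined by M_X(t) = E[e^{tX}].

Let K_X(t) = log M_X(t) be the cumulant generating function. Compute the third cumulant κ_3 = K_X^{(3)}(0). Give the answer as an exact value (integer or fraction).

M_X(t) = (e^(6*t) - 1)/(6*t)
K_X(t) = log M_X(t) = -log(t) + log(e^(6*t) - 1) - log(6)
dK/dt = (6*t*e^(6*t) - e^(6*t) + 1)/(t*e^(6*t) - t)
d^2K/dt^2 = (-36*t^2*e^(6*t) + e^(12*t) - 2*e^(6*t) + 1)/(t^2*e^(12*t) - 2*t^2*e^(6*t) + t^2)
d^3K/dt^3 = (216*t^3*e^(12*t) + 216*t^3*e^(6*t) - 2*e^(18*t) + 6*e^(12*t) - 6*e^(6*t) + 2)/(t^3*e^(18*t) - 3*t^3*e^(12*t) + 3*t^3*e^(6*t) - t^3)

κ_3 = d^3K/dt^3 |_{t=0} = 0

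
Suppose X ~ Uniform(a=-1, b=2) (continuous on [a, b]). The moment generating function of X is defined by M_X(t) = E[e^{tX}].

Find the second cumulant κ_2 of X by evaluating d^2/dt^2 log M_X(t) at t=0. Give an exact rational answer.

M_X(t) = (e^(2*t) - e^(-t))/(3*t)
K_X(t) = log M_X(t) = -log(t) + log(e^(2*t) - e^(-t)) - log(3)
K′(t) = (2*t*e^(3*t) + t - e^(3*t) + 1)/(t*e^(3*t) - t)
K′′(t) = (-9*t^2*e^(3*t) + e^(6*t) - 2*e^(3*t) + 1)/(t^2*e^(6*t) - 2*t^2*e^(3*t) + t^2)

κ_2 = K′′(0) = 3/4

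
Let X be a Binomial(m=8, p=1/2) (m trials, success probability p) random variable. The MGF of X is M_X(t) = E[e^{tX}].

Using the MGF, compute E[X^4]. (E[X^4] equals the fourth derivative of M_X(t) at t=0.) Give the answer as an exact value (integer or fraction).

M_X(t) = (e^(t)/2 + 1/2)^8
dM/dt = e^(8*t)/32 + 7*e^(7*t)/32 + 21*e^(6*t)/32 + 35*e^(5*t)/32 + 35*e^(4*t)/32 + 21*e^(3*t)/32 + 7*e^(2*t)/32 + e^(t)/32
d^2M/dt^2 = e^(8*t)/4 + 49*e^(7*t)/32 + 63*e^(6*t)/16 + 175*e^(5*t)/32 + 35*e^(4*t)/8 + 63*e^(3*t)/32 + 7*e^(2*t)/16 + e^(t)/32
d^3M/dt^3 = 2*e^(8*t) + 343*e^(7*t)/32 + 189*e^(6*t)/8 + 875*e^(5*t)/32 + 35*e^(4*t)/2 + 189*e^(3*t)/32 + 7*e^(2*t)/8 + e^(t)/32
d^4M/dt^4 = 16*e^(8*t) + 2401*e^(7*t)/32 + 567*e^(6*t)/4 + 4375*e^(5*t)/32 + 70*e^(4*t) + 567*e^(3*t)/32 + 7*e^(2*t)/4 + e^(t)/32

E[X^4] = d^4M/dt^4 |_{t=0} = 459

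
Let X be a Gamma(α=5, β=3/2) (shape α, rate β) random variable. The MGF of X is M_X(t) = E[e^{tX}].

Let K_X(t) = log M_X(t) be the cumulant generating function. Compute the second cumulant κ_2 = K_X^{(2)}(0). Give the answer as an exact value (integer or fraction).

κ_2 = d^2K/dt^2 |_{t=0} = 20/9

M_X(t) = 243/(32*(3/2 - t)^5)
K_X(t) = log M_X(t) = -5*log(3/2 - t) - 5*log(2) + 5*log(3)
dK/dt = -10/(2*t - 3)
d^2K/dt^2 = 20/(4*t^2 - 12*t + 9)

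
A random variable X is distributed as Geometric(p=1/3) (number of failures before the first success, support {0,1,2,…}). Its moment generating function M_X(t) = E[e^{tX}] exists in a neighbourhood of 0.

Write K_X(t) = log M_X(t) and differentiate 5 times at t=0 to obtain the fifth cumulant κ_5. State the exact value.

κ_5 = K′′′′′(0) = 2190

M_X(t) = 1/(3*(1 - 2*e^(t)/3))
K_X(t) = log M_X(t) = -log(1 - 2*e^(t)/3) - log(3)
K′(t) = -2*e^(t)/(2*e^(t) - 3)
K′′(t) = 6*e^(t)/(4*e^(2*t) - 12*e^(t) + 9)
K′′′(t) = (-12*e^(2*t) - 18*e^(t))/(8*e^(3*t) - 36*e^(2*t) + 54*e^(t) - 27)
K′′′′(t) = (24*e^(3*t) + 144*e^(2*t) + 54*e^(t))/(16*e^(4*t) - 96*e^(3*t) + 216*e^(2*t) - 216*e^(t) + 81)
K′′′′′(t) = (-48*e^(4*t) - 792*e^(3*t) - 1188*e^(2*t) - 162*e^(t))/(32*e^(5*t) - 240*e^(4*t) + 720*e^(3*t) - 1080*e^(2*t) + 810*e^(t) - 243)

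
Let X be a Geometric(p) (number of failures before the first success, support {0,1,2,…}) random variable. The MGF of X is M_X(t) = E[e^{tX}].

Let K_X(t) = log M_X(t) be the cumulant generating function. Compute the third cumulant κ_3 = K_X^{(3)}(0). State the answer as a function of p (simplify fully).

M_X(t) = p/(-(1 - p)*e^(t) + 1)
K_X(t) = log M_X(t) = log(p) - log(-(1 - p)*e^(t) + 1)
dK/dt = (-p*e^(t) + e^(t))/(p*e^(t) - e^(t) + 1)
d^2K/dt^2 = (-p*e^(t) + e^(t))/(p^2*e^(2*t) - 2*p*e^(2*t) + 2*p*e^(t) + e^(2*t) - 2*e^(t) + 1)

κ_3 = d^3K/dt^3 |_{t=0} = (p^2 - 3*p + 2)/p^3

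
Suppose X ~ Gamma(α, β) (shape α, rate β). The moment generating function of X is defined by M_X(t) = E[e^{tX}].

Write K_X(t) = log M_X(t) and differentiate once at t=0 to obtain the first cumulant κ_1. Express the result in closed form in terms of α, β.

M_X(t) = (β/(β - t))^α
K_X(t) = log M_X(t) = α*(log(β) - log(β - t))
K′(t) = -α/(-β + t)

κ_1 = K′(0) = α/β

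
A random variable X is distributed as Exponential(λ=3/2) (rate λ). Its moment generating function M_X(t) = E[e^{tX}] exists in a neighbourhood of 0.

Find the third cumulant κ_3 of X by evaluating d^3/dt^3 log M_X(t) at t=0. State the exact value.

κ_3 = K′′′(0) = 16/27

M_X(t) = 3/(2*(3/2 - t))
K_X(t) = log M_X(t) = -log(3/2 - t) - log(2) + log(3)
K′(t) = -2/(2*t - 3)
K′′(t) = 4/(4*t^2 - 12*t + 9)
K′′′(t) = -16/(8*t^3 - 36*t^2 + 54*t - 27)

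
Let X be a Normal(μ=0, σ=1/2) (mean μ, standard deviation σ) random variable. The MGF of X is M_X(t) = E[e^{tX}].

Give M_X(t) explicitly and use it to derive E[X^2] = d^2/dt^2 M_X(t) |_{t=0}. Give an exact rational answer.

E[X^2] = M^(2)(0) = 1/4

M_X(t) = e^(t^2/8)
M^(2)(t) = t^2*e^(t^2/8)/16 + e^(t^2/8)/4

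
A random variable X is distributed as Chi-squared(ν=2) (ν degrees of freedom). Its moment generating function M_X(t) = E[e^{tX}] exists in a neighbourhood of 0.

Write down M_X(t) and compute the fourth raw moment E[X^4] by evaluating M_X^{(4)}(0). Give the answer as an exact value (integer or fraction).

E[X^4] = M^(4)(0) = 384

M_X(t) = 1/(1 - 2*t)
M^(4)(t) = -384/(32*t^5 - 80*t^4 + 80*t^3 - 40*t^2 + 10*t - 1)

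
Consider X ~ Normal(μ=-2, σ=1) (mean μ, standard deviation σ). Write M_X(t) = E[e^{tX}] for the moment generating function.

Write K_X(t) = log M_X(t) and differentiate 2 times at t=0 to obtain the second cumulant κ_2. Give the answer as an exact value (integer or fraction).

M_X(t) = e^(t^2/2 - 2*t)
K_X(t) = log M_X(t) = t^2/2 - 2*t
K^(2)(t) = 1

κ_2 = K^(2)(0) = 1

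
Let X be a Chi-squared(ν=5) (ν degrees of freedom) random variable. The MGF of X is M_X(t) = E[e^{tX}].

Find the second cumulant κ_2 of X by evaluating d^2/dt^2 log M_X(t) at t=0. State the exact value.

M_X(t) = (1 - 2*t)^(-5/2)
K_X(t) = log M_X(t) = -5*log(1 - 2*t)/2
K′(t) = -5/(2*t - 1)
K′′(t) = 10/(4*t^2 - 4*t + 1)

κ_2 = K′′(0) = 10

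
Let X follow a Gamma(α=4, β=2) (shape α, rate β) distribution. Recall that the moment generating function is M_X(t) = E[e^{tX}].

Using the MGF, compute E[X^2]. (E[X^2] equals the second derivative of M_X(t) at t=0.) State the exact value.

E[X^2] = D^2[M](0) = 5

M_X(t) = 16/(2 - t)^4
D^2[M](t) = 320/(t^6 - 12*t^5 + 60*t^4 - 160*t^3 + 240*t^2 - 192*t + 64)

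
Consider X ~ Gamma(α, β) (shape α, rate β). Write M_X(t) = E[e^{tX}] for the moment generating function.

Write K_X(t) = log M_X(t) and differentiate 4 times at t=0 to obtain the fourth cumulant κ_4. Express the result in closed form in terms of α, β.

κ_4 = d^4K/dt^4 |_{t=0} = 6*α/β^4

M_X(t) = (β/(β - t))^α
K_X(t) = log M_X(t) = α*(log(β) - log(β - t))
dK/dt = -α/(-β + t)
d^2K/dt^2 = α/(β^2 - 2*β*t + t^2)
d^3K/dt^3 = -2*α/(-β^3 + 3*β^2*t - 3*β*t^2 + t^3)
d^4K/dt^4 = 6*α/(β^4 - 4*β^3*t + 6*β^2*t^2 - 4*β*t^3 + t^4)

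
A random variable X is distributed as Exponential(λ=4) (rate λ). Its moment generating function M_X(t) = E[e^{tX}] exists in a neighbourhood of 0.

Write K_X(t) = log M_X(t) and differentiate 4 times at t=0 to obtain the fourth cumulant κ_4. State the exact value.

κ_4 = K′′′′(0) = 3/128

M_X(t) = 4/(4 - t)
K_X(t) = log M_X(t) = -log(4 - t) + 2*log(2)
K′(t) = -1/(t - 4)
K′′(t) = 1/(t^2 - 8*t + 16)
K′′′(t) = -2/(t^3 - 12*t^2 + 48*t - 64)
K′′′′(t) = 6/(t^4 - 16*t^3 + 96*t^2 - 256*t + 256)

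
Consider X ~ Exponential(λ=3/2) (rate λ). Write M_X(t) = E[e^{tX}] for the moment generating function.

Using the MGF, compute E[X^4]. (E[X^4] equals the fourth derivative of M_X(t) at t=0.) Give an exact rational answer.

M_X(t) = 3/(2*(3/2 - t))
dM/dt = 6/(4*t^2 - 12*t + 9)
d^2M/dt^2 = -24/(8*t^3 - 36*t^2 + 54*t - 27)
d^3M/dt^3 = 144/(16*t^4 - 96*t^3 + 216*t^2 - 216*t + 81)
d^4M/dt^4 = -1152/(32*t^5 - 240*t^4 + 720*t^3 - 1080*t^2 + 810*t - 243)

E[X^4] = d^4M/dt^4 |_{t=0} = 128/27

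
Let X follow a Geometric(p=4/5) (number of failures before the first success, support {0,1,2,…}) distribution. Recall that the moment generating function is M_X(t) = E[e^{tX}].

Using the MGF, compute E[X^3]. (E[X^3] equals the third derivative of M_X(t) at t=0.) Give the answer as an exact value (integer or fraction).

M_X(t) = 4/(5*(1 - e^(t)/5))
dM/dt = 4*e^(t)/(e^(2*t) - 10*e^(t) + 25)
d^2M/dt^2 = (-4*e^(2*t) - 20*e^(t))/(e^(3*t) - 15*e^(2*t) + 75*e^(t) - 125)
d^3M/dt^3 = (4*e^(3*t) + 80*e^(2*t) + 100*e^(t))/(e^(4*t) - 20*e^(3*t) + 150*e^(2*t) - 500*e^(t) + 625)

E[X^3] = d^3M/dt^3 |_{t=0} = 23/32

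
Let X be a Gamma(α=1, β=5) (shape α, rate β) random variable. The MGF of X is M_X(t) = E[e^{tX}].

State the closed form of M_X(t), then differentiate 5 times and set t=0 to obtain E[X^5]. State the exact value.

M_X(t) = 5/(5 - t)
D^5[M](t) = 600/(t^6 - 30*t^5 + 375*t^4 - 2500*t^3 + 9375*t^2 - 18750*t + 15625)

E[X^5] = D^5[M](0) = 24/625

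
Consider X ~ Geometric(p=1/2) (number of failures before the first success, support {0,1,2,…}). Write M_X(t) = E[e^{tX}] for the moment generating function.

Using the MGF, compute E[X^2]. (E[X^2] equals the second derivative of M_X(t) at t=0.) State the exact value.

M_X(t) = 1/(2*(1 - e^(t)/2))
D^2[M](t) = (-e^(2*t) - 2*e^(t))/(e^(3*t) - 6*e^(2*t) + 12*e^(t) - 8)

E[X^2] = D^2[M](0) = 3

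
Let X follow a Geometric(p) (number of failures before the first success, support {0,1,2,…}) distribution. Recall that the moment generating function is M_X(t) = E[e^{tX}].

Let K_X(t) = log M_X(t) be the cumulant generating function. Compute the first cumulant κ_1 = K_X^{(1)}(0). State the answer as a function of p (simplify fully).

M_X(t) = p/(-(1 - p)*e^(t) + 1)
K_X(t) = log M_X(t) = log(p) - log(-(1 - p)*e^(t) + 1)
dK/dt = (-p*e^(t) + e^(t))/(p*e^(t) - e^(t) + 1)

κ_1 = dK/dt |_{t=0} = (1 - p)/p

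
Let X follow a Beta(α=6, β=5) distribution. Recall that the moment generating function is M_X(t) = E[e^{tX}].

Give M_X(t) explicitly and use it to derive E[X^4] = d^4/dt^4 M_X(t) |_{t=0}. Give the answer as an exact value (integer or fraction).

M_X(t) = ₁F₁(6; 11; t)
M′(t) = 6*₁F₁(7; 12; t)/11
M′′(t) = 7*₁F₁(8; 13; t)/22
M′′′(t) = 28*₁F₁(9; 14; t)/143
M′′′′(t) = 18*₁F₁(10; 15; t)/143

E[X^4] = M′′′′(0) = 18/143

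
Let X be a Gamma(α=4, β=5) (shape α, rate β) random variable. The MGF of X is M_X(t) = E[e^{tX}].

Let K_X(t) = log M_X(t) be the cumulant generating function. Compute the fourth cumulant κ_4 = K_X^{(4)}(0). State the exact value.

κ_4 = K′′′′(0) = 24/625

M_X(t) = 625/(5 - t)^4
K_X(t) = log M_X(t) = -4*log(5 - t) + 4*log(5)
K′(t) = -4/(t - 5)
K′′(t) = 4/(t^2 - 10*t + 25)
K′′′(t) = -8/(t^3 - 15*t^2 + 75*t - 125)
K′′′′(t) = 24/(t^4 - 20*t^3 + 150*t^2 - 500*t + 625)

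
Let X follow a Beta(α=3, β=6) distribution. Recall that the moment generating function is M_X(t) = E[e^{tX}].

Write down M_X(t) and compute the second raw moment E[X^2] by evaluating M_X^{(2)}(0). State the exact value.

E[X^2] = D^2[M](0) = 2/15

M_X(t) = ₁F₁(3; 9; t)
D^2[M](t) = 2*₁F₁(5; 11; t)/15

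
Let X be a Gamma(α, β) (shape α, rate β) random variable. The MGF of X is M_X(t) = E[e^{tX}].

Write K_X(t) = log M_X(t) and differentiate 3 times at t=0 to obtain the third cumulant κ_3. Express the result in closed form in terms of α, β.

κ_3 = d^3K/dt^3 |_{t=0} = 2*α/β^3

M_X(t) = (β/(β - t))^α
K_X(t) = log M_X(t) = α*(log(β) - log(β - t))
dK/dt = -α/(-β + t)
d^2K/dt^2 = α/(β^2 - 2*β*t + t^2)
d^3K/dt^3 = -2*α/(-β^3 + 3*β^2*t - 3*β*t^2 + t^3)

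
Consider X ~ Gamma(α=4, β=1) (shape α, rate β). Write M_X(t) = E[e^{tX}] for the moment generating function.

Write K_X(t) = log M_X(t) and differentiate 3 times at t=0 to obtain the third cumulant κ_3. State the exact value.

M_X(t) = (1 - t)^(-4)
K_X(t) = log M_X(t) = -4*log(1 - t)
dK/dt = -4/(t - 1)
d^2K/dt^2 = 4/(t^2 - 2*t + 1)
d^3K/dt^3 = -8/(t^3 - 3*t^2 + 3*t - 1)

κ_3 = d^3K/dt^3 |_{t=0} = 8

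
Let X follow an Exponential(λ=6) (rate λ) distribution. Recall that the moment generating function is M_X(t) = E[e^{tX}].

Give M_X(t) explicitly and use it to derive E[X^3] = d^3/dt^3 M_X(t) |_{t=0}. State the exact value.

M_X(t) = 6/(6 - t)
D^3[M](t) = 36/(t^4 - 24*t^3 + 216*t^2 - 864*t + 1296)

E[X^3] = D^3[M](0) = 1/36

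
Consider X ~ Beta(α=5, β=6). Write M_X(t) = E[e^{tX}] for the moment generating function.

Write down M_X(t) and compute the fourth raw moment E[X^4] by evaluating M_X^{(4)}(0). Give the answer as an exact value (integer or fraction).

M_X(t) = ₁F₁(5; 11; t)
M′(t) = 5*₁F₁(6; 12; t)/11
M′′(t) = 5*₁F₁(7; 13; t)/22
M′′′(t) = 35*₁F₁(8; 14; t)/286
M′′′′(t) = 10*₁F₁(9; 15; t)/143

E[X^4] = M′′′′(0) = 10/143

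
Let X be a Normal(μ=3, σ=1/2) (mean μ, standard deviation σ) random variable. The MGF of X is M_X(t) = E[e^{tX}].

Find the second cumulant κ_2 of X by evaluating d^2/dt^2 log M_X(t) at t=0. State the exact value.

M_X(t) = e^(t^2/8 + 3*t)
K_X(t) = log M_X(t) = t^2/8 + 3*t
D^2[K](t) = 1/4

κ_2 = D^2[K](0) = 1/4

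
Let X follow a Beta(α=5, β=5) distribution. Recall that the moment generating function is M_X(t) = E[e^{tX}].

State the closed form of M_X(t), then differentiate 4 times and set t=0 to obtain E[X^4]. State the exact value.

E[X^4] = M^(4)(0) = 14/143

M_X(t) = ₁F₁(5; 10; t)
M^(4)(t) = 14*₁F₁(9; 14; t)/143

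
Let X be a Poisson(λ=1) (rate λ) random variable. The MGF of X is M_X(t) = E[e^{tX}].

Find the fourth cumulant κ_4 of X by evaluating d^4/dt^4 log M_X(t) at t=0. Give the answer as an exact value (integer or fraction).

κ_4 = D^4[K](0) = 1

M_X(t) = e^(e^(t) - 1)
K_X(t) = log M_X(t) = e^(t) - 1
D^4[K](t) = e^(t)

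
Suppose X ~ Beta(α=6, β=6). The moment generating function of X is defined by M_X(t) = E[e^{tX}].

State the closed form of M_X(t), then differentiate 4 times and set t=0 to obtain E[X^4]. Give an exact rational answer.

M_X(t) = ₁F₁(6; 12; t)
dM/dt = ₁F₁(7; 13; t)/2
d^2M/dt^2 = 7*₁F₁(8; 14; t)/26
d^3M/dt^3 = 2*₁F₁(9; 15; t)/13
d^4M/dt^4 = 6*₁F₁(10; 16; t)/65

E[X^4] = d^4M/dt^4 |_{t=0} = 6/65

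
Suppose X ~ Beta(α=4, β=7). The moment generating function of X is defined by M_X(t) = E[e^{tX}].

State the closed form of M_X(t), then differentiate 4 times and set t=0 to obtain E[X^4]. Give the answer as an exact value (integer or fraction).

M_X(t) = ₁F₁(4; 11; t)
D^4[M](t) = 5*₁F₁(8; 15; t)/143

E[X^4] = D^4[M](0) = 5/143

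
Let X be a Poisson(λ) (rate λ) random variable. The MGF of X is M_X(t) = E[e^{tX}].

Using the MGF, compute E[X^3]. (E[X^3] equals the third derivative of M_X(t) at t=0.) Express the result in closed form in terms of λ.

M_X(t) = e^(λ*(e^(t) - 1))
D^3[M](t) = (λ^3*e^(3*t)*e^(λ*e^(t)) + 3*λ^2*e^(2*t)*e^(λ*e^(t)) + λ*e^(t)*e^(λ*e^(t)))*e^(-λ)

E[X^3] = D^3[M](0) = λ*(λ^2 + 3*λ + 1)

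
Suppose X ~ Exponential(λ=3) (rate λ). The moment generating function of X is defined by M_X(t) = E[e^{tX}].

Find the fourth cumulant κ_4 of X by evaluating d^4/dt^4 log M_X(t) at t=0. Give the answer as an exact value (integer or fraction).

M_X(t) = 3/(3 - t)
K_X(t) = log M_X(t) = -log(3 - t) + log(3)
K′(t) = -1/(t - 3)
K′′(t) = 1/(t^2 - 6*t + 9)
K′′′(t) = -2/(t^3 - 9*t^2 + 27*t - 27)
K′′′′(t) = 6/(t^4 - 12*t^3 + 54*t^2 - 108*t + 81)

κ_4 = K′′′′(0) = 2/27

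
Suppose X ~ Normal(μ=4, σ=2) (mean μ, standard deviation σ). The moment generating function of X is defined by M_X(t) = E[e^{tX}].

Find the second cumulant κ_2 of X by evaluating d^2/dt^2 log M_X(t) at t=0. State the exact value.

M_X(t) = e^(2*t^2 + 4*t)
K_X(t) = log M_X(t) = 2*t^2 + 4*t
K^(2)(t) = 4

κ_2 = K^(2)(0) = 4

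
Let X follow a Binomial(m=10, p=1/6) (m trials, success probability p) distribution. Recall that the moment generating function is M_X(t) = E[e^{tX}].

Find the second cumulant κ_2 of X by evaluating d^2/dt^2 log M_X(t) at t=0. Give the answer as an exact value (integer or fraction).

M_X(t) = (e^(t)/6 + 5/6)^10
K_X(t) = log M_X(t) = 10*log(e^(t)/6 + 5/6)
dK/dt = 10*e^(t)/(e^(t) + 5)
d^2K/dt^2 = 50*e^(t)/(e^(2*t) + 10*e^(t) + 25)

κ_2 = d^2K/dt^2 |_{t=0} = 25/18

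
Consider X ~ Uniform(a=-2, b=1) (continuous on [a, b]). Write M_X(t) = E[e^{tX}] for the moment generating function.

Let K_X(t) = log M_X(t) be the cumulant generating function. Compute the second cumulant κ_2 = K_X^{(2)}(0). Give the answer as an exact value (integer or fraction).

κ_2 = K^(2)(0) = 3/4

M_X(t) = (e^(t) - e^(-2*t))/(3*t)
K_X(t) = log M_X(t) = -log(t) + log(e^(t) - e^(-2*t)) - log(3)
K^(2)(t) = (-9*t^2*e^(3*t) + e^(6*t) - 2*e^(3*t) + 1)/(t^2*e^(6*t) - 2*t^2*e^(3*t) + t^2)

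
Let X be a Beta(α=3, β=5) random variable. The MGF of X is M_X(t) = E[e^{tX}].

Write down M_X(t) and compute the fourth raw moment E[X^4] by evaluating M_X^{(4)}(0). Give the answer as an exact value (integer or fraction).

M_X(t) = ₁F₁(3; 8; t)
M′(t) = 3*₁F₁(4; 9; t)/8
M′′(t) = ₁F₁(5; 10; t)/6
M′′′(t) = ₁F₁(6; 11; t)/12
M′′′′(t) = ₁F₁(7; 12; t)/22

E[X^4] = M′′′′(0) = 1/22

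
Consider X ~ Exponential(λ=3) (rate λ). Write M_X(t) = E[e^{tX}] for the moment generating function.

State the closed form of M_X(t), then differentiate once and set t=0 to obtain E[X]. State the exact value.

M_X(t) = 3/(3 - t)
dM/dt = 3/(t^2 - 6*t + 9)

E[X] = dM/dt |_{t=0} = 1/3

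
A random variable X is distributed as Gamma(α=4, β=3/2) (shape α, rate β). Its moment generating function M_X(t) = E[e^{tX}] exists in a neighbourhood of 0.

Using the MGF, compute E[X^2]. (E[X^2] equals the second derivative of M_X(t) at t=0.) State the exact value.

E[X^2] = d^2M/dt^2 |_{t=0} = 80/9

M_X(t) = 81/(16*(3/2 - t)^4)
dM/dt = -648/(32*t^5 - 240*t^4 + 720*t^3 - 1080*t^2 + 810*t - 243)
d^2M/dt^2 = 6480/(64*t^6 - 576*t^5 + 2160*t^4 - 4320*t^3 + 4860*t^2 - 2916*t + 729)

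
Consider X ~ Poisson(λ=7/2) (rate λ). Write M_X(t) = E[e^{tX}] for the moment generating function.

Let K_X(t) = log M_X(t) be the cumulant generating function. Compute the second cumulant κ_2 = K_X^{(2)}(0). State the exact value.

κ_2 = K′′(0) = 7/2

M_X(t) = e^(7*e^(t)/2 - 7/2)
K_X(t) = log M_X(t) = 7*e^(t)/2 - 7/2
K′(t) = 7*e^(t)/2
K′′(t) = 7*e^(t)/2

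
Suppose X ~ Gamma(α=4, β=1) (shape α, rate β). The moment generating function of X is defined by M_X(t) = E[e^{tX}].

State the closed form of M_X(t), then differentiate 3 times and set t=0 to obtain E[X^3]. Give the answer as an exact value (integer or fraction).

M_X(t) = (1 - t)^(-4)
dM/dt = -4/(t^5 - 5*t^4 + 10*t^3 - 10*t^2 + 5*t - 1)
d^2M/dt^2 = 20/(t^6 - 6*t^5 + 15*t^4 - 20*t^3 + 15*t^2 - 6*t + 1)
d^3M/dt^3 = -120/(t^7 - 7*t^6 + 21*t^5 - 35*t^4 + 35*t^3 - 21*t^2 + 7*t - 1)

E[X^3] = d^3M/dt^3 |_{t=0} = 120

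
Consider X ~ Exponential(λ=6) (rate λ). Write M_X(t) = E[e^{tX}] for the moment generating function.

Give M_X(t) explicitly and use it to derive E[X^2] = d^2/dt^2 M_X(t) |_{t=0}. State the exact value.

E[X^2] = M′′(0) = 1/18

M_X(t) = 6/(6 - t)
M′(t) = 6/(t^2 - 12*t + 36)
M′′(t) = -12/(t^3 - 18*t^2 + 108*t - 216)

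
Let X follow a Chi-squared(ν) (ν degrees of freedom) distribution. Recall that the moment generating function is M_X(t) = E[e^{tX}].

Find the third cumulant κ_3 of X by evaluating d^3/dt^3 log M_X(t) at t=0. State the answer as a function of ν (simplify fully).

κ_3 = D^3[K](0) = 8*ν

M_X(t) = (1 - 2*t)^(-ν/2)
K_X(t) = log M_X(t) = -ν*log(1 - 2*t)/2
D^3[K](t) = -8*ν/(8*t^3 - 12*t^2 + 6*t - 1)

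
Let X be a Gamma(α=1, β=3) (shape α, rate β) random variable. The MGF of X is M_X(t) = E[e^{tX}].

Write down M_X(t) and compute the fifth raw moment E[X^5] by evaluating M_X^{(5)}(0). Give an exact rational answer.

M_X(t) = 3/(3 - t)
dM/dt = 3/(t^2 - 6*t + 9)
d^2M/dt^2 = -6/(t^3 - 9*t^2 + 27*t - 27)
d^3M/dt^3 = 18/(t^4 - 12*t^3 + 54*t^2 - 108*t + 81)
d^4M/dt^4 = -72/(t^5 - 15*t^4 + 90*t^3 - 270*t^2 + 405*t - 243)
d^5M/dt^5 = 360/(t^6 - 18*t^5 + 135*t^4 - 540*t^3 + 1215*t^2 - 1458*t + 729)

E[X^5] = d^5M/dt^5 |_{t=0} = 40/81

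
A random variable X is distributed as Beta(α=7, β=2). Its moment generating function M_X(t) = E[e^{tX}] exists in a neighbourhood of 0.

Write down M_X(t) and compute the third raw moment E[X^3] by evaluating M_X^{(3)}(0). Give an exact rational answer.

E[X^3] = M^(3)(0) = 28/55

M_X(t) = ₁F₁(7; 9; t)
M^(3)(t) = 28*₁F₁(10; 12; t)/55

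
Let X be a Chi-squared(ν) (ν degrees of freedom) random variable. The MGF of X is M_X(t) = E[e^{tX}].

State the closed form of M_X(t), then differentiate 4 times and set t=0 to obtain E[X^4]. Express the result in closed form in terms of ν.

M_X(t) = (1 - 2*t)^(-ν/2)
M^(4)(t) = (ν^4 + 12*ν^3 + 44*ν^2 + 48*ν)/(16*t^4*(1 - 2*t)^(ν/2) - 32*t^3*(1 - 2*t)^(ν/2) + 24*t^2*(1 - 2*t)^(ν/2) - 8*t*(1 - 2*t)^(ν/2) + (1 - 2*t)^(ν/2))

E[X^4] = M^(4)(0) = ν*(ν^3 + 12*ν^2 + 44*ν + 48)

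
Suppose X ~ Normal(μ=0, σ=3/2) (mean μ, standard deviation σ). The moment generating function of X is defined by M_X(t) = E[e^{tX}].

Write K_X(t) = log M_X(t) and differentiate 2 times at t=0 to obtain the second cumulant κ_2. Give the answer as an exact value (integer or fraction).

κ_2 = D^2[K](0) = 9/4

M_X(t) = e^(9*t^2/8)
K_X(t) = log M_X(t) = 9*t^2/8
D^2[K](t) = 9/4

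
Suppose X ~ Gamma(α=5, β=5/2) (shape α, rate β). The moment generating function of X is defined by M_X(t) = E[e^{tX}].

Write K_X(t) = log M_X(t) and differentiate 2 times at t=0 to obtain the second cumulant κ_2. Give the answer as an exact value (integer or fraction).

κ_2 = d^2K/dt^2 |_{t=0} = 4/5

M_X(t) = 3125/(32*(5/2 - t)^5)
K_X(t) = log M_X(t) = -5*log(5/2 - t) - 5*log(2) + 5*log(5)
dK/dt = -10/(2*t - 5)
d^2K/dt^2 = 20/(4*t^2 - 20*t + 25)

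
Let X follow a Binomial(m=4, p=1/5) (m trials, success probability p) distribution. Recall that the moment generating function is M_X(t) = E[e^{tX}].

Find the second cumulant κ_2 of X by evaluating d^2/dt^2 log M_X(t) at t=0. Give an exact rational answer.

M_X(t) = (e^(t)/5 + 4/5)^4
K_X(t) = log M_X(t) = 4*log(e^(t)/5 + 4/5)
K′(t) = 4*e^(t)/(e^(t) + 4)
K′′(t) = 16*e^(t)/(e^(2*t) + 8*e^(t) + 16)

κ_2 = K′′(0) = 16/25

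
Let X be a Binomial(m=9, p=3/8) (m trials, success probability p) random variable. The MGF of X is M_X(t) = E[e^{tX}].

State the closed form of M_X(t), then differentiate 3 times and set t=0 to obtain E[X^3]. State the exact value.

E[X^3] = M′′′(0) = 3861/64

M_X(t) = (3*e^(t)/8 + 5/8)^9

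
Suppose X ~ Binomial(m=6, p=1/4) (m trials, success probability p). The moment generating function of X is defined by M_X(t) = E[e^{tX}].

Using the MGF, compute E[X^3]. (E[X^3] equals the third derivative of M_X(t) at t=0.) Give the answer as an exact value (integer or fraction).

M_X(t) = (e^(t)/4 + 3/4)^6
M^(3)(t) = 27*e^(6*t)/512 + 1125*e^(5*t)/2048 + 135*e^(4*t)/64 + 3645*e^(3*t)/1024 + 1215*e^(2*t)/512 + 729*e^(t)/2048

E[X^3] = M^(3)(0) = 9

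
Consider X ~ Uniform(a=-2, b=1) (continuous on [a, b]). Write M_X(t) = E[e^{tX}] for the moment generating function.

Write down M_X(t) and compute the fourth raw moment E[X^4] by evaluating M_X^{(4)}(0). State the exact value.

E[X^4] = M^(4)(0) = 11/5

M_X(t) = (e^(t) - e^(-2*t))/(3*t)
M^(4)(t) = (t^4*e^(3*t) - 16*t^4 - 4*t^3*e^(3*t) - 32*t^3 + 12*t^2*e^(3*t) - 48*t^2 - 24*t*e^(3*t) - 48*t + 24*e^(3*t) - 24)*e^(-2*t)/(3*t^5)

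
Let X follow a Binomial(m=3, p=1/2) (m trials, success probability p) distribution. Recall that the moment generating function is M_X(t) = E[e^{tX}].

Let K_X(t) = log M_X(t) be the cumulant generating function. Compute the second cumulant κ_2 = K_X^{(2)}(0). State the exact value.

M_X(t) = (e^(t)/2 + 1/2)^3
K_X(t) = log M_X(t) = 3*log(e^(t)/2 + 1/2)
K^(2)(t) = 3*e^(t)/(e^(2*t) + 2*e^(t) + 1)

κ_2 = K^(2)(0) = 3/4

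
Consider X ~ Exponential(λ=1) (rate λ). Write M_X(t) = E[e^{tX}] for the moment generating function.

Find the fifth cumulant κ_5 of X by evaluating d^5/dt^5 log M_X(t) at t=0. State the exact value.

M_X(t) = 1/(1 - t)
K_X(t) = log M_X(t) = -log(1 - t)
K′(t) = -1/(t - 1)
K′′(t) = 1/(t^2 - 2*t + 1)
K′′′(t) = -2/(t^3 - 3*t^2 + 3*t - 1)
K′′′′(t) = 6/(t^4 - 4*t^3 + 6*t^2 - 4*t + 1)
K′′′′′(t) = -24/(t^5 - 5*t^4 + 10*t^3 - 10*t^2 + 5*t - 1)

κ_5 = K′′′′′(0) = 24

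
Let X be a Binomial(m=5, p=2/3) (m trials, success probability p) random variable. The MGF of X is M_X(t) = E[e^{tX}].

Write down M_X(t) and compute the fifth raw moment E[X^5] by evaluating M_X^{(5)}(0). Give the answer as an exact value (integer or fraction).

E[X^5] = M′′′′′(0) = 67550/81

M_X(t) = (2*e^(t)/3 + 1/3)^5
M′(t) = 160*e^(5*t)/243 + 320*e^(4*t)/243 + 80*e^(3*t)/81 + 80*e^(2*t)/243 + 10*e^(t)/243
M′′(t) = 800*e^(5*t)/243 + 1280*e^(4*t)/243 + 80*e^(3*t)/27 + 160*e^(2*t)/243 + 10*e^(t)/243
M′′′(t) = 4000*e^(5*t)/243 + 5120*e^(4*t)/243 + 80*e^(3*t)/9 + 320*e^(2*t)/243 + 10*e^(t)/243
M′′′′(t) = 20000*e^(5*t)/243 + 20480*e^(4*t)/243 + 80*e^(3*t)/3 + 640*e^(2*t)/243 + 10*e^(t)/243
M′′′′′(t) = 100000*e^(5*t)/243 + 81920*e^(4*t)/243 + 80*e^(3*t) + 1280*e^(2*t)/243 + 10*e^(t)/243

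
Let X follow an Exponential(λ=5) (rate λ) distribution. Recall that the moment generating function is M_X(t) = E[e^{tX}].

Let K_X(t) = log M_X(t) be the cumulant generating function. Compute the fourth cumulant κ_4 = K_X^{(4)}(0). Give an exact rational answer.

κ_4 = K^(4)(0) = 6/625

M_X(t) = 5/(5 - t)
K_X(t) = log M_X(t) = -log(5 - t) + log(5)
K^(4)(t) = 6/(t^4 - 20*t^3 + 150*t^2 - 500*t + 625)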